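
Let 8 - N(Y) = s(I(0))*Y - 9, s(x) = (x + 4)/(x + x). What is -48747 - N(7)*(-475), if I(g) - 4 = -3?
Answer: -97969/2 ≈ -48985.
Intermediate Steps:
I(g) = 1 (I(g) = 4 - 3 = 1)
s(x) = (4 + x)/(2*x) (s(x) = (4 + x)/((2*x)) = (4 + x)*(1/(2*x)) = (4 + x)/(2*x))
N(Y) = 17 - 5*Y/2 (N(Y) = 8 - (((½)*(4 + 1)/1)*Y - 9) = 8 - (((½)*1*5)*Y - 9) = 8 - (5*Y/2 - 9) = 8 - (-9 + 5*Y/2) = 8 + (9 - 5*Y/2) = 17 - 5*Y/2)
-48747 - N(7)*(-475) = -48747 - (17 - 5/2*7)*(-475) = -48747 - (17 - 35/2)*(-475) = -48747 - (-1)*(-475)/2 = -48747 - 1*475/2 = -48747 - 475/2 = -97969/2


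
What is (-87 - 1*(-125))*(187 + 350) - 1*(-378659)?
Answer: 399065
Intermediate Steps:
(-87 - 1*(-125))*(187 + 350) - 1*(-378659) = (-87 + 125)*537 + 378659 = 38*537 + 378659 = 20406 + 378659 = 399065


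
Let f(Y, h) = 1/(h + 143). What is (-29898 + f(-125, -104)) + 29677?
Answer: -8618/39 ≈ -220.97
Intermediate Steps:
f(Y, h) = 1/(143 + h)
(-29898 + f(-125, -104)) + 29677 = (-29898 + 1/(143 - 104)) + 29677 = (-29898 + 1/39) + 29677 = -1166021/39 + 29677 = -8618/39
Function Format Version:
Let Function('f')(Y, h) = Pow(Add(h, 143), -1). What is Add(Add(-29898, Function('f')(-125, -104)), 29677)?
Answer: Rational(-8618, 39) ≈ -220.97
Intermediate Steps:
Function('f')(Y, h) = Pow(Add(143, h), -1)
Add(Add(-29898, Function('f')(-125, -104)), 29677) = Add(Add(-29898, Pow(Add(143, -104), -1)), 29677) = Add(Add(-29898, Pow(39, -1)), 29677) = Add(Add(-29898, Rational(1, 39)), 29677) = Add(Rational(-1166021, 39), 29677) = Rational(-8618, 39)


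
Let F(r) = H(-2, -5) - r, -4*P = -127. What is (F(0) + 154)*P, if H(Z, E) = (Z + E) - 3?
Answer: 4572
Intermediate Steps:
H(Z, E) = -3 + E + Z (H(Z, E) = (E + Z) - 3 = -3 + E + Z)
P = 127/4 (P = -¼*(-127) = 127/4 ≈ 31.750)
F(r) = -10 - r (F(r) = (-3 - 5 - 2) - r = -10 - r)
(F(0) + 154)*P = ((-10 - 1*0) + 154)*(127/4) = ((-10 + 0) + 154)*(127/4) = (-10 + 154)*(127/4) = 144*(127/4) = 4572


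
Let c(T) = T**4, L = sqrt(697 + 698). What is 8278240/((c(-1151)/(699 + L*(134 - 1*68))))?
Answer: 5786489760/1755097689601 + 1639091520*sqrt(155)/1755097689601 ≈ 0.014924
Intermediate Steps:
L = 3*sqrt(155) (L = sqrt(1395) = 3*sqrt(155) ≈ 37.350)
8278240/((c(-1151)/(699 + L*(134 - 1*68)))) = 8278240/(((-1151)**4/(699 + (3*sqrt(155))*(134 - 1*68)))) = 8278240/((1755097689601/(699 + (3*sqrt(155))*(134 - 68)))) = 8278240/((1755097689601/(699 + (3*sqrt(155))*66))) = 8278240/((1755097689601/(699 + 198*sqrt(155)))) = 8278240*(699/1755097689601 + 198*sqrt(155)/1755097689601) = 5786489760/1755097689601 + 1639091520*sqrt(155)/1755097689601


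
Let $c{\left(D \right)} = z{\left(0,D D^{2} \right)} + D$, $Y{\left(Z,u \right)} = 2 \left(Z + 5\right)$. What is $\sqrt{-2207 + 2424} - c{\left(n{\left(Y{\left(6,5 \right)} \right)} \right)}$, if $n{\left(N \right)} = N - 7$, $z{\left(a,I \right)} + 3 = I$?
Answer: $-3387 + \sqrt{217} \approx -3372.3$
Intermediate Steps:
$Y{\left(Z,u \right)} = 10 + 2 Z$ ($Y{\left(Z,u \right)} = 2 \left(5 + Z\right) = 10 + 2 Z$)
$z{\left(a,I \right)} = -3 + I$
$n{\left(N \right)} = -7 + N$
$c{\left(D \right)} = -3 + D + D^{3}$ ($c{\left(D \right)} = \left(-3 + D D^{2}\right) + D = \left(-3 + D^{3}\right) + D = -3 + D + D^{3}$)
$\sqrt{-2207 + 2424} - c{\left(n{\left(Y{\left(6,5 \right)} \right)} \right)} = \sqrt{-2207 + 2424} - \left(-3 + \left(-7 + \left(10 + 2 \cdot 6\right)\right) + \left(-7 + \left(10 + 2 \cdot 6\right)\right)^{3}\right) = \sqrt{217} - \left(-3 + \left(-7 + \left(10 + 12\right)\right) + \left(-7 + \left(10 + 12\right)\right)^{3}\right) = \sqrt{217} - \left(-3 + \left(-7 + 22\right) + \left(-7 + 22\right)^{3}\right) = \sqrt{217} - \left(-3 + 15 + 15^{3}\right) = \sqrt{217} - \left(-3 + 15 + 3375\right) = \sqrt{217} - 3387 = -3387 + \sqrt{217}$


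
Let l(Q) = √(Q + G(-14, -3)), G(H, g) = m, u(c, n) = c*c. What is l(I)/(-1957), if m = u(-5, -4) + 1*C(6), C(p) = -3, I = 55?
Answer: -√77/1957 ≈ -0.0044839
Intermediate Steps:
u(c, n) = c²
m = 22 (m = (-5)² + 1*(-3) = 25 - 3 = 22)
G(H, g) = 22
l(Q) = √(22 + Q) (l(Q) = √(Q + 22) = √(22 + Q))
l(I)/(-1957) = √(22 + 55)/(-1957) = √77*(-1/1957) = -√77/1957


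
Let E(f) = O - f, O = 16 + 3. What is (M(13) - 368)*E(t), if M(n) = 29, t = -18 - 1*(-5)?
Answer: -10848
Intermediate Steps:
O = 19
t = -13 (t = -18 + 5 = -13)
E(f) = 19 - f
(M(13) - 368)*E(t) = (29 - 368)*(19 - 1*(-13)) = -339*(19 + 13) = -339*32 = -10848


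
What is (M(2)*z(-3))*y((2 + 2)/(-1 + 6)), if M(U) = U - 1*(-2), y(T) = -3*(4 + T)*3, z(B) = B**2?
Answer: -7776/5 ≈ -1555.2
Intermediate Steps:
y(T) = -36 - 9*T (y(T) = (-12 - 3*T)*3 = -36 - 9*T)
M(U) = 2 + U (M(U) = U + 2 = 2 + U)
(M(2)*z(-3))*y((2 + 2)/(-1 + 6)) = ((2 + 2)*(-3)**2)*(-36 - 9*(2 + 2)/(-1 + 6)) = (4*9)*(-36 - 36/5) = 36*(-36 - 36/5) = 36*(-216/5) = -7776/5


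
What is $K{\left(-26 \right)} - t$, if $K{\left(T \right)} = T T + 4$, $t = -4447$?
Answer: $5127$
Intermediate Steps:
$K{\left(T \right)} = 4 + T^{2}$ ($K{\left(T \right)} = T^{2} + 4 = 4 + T^{2}$)
$K{\left(-26 \right)} - t = \left(4 + \left(-26\right)^{2}\right) - -4447 = \left(4 + 676\right) + 4447 = 680 + 4447 = 5127$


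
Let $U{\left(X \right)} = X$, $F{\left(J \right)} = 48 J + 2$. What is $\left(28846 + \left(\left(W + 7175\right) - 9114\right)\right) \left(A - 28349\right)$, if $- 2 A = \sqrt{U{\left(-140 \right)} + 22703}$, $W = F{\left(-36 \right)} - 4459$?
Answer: $-587447978 - 31083 \sqrt{2507} \approx -5.89 \cdot 10^{8}$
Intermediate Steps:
$F{\left(J \right)} = 2 + 48 J$
$W = -6185$ ($W = \left(2 + 48 \left(-36\right)\right) - 4459 = \left(2 - 1728\right) - 4459 = -1726 - 4459 = -6185$)
$A = - \frac{3 \sqrt{2507}}{2}$ ($A = - \frac{\sqrt{-140 + 22703}}{2} = - \frac{\sqrt{22563}}{2} = - \frac{3 \sqrt{2507}}{2} \approx -75.105$)
$\left(28846 + \left(\left(W + 7175\right) - 9114\right)\right) \left(A - 28349\right) = \left(28846 + \left(\left(-6185 + 7175\right) - 9114\right)\right) \left(- \frac{3 \sqrt{2507}}{2} - 28349\right) = \left(28846 + \left(990 - 9114\right)\right) \left(-28349 - \frac{3 \sqrt{2507}}{2}\right) = \left(28846 - 8124\right) \left(-28349 - \frac{3 \sqrt{2507}}{2}\right) = 20722 \left(-28349 - \frac{3 \sqrt{2507}}{2}\right) = -587447978 - 31083 \sqrt{2507}$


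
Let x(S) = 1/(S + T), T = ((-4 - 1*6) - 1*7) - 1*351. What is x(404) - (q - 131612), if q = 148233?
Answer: -598355/36 ≈ -16621.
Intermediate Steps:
T = -368 (T = ((-4 - 6) - 7) - 351 = (-10 - 7) - 351 = -17 - 351 = -368)
x(S) = 1/(-368 + S) (x(S) = 1/(S - 368) = 1/(-368 + S))
x(404) - (q - 131612) = 1/(-368 + 404) - (148233 - 131612) = 1/36 - 1*16621 = 1/36 - 16621 = -598355/36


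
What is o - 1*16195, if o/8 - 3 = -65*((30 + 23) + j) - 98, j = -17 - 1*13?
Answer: -28915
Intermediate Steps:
j = -30 (j = -17 - 13 = -30)
o = -12720 (o = 24 + 8*(-65*((30 + 23) - 30) - 98) = 24 + 8*(-65*(53 - 30) - 98) = 24 + 8*(-65*23 - 98) = 24 + 8*(-1495 - 98) = 24 + 8*(-1593) = 24 - 12744 = -12720)
o - 1*16195 = -12720 - 1*16195 = -12720 - 16195 = -28915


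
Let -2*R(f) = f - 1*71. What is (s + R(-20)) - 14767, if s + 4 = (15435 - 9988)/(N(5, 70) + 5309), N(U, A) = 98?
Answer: -159230663/10814 ≈ -14725.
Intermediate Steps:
R(f) = 71/2 - f/2 (R(f) = -(f - 1*71)/2 = -(f - 71)/2 = -(-71 + f)/2 = 71/2 - f/2)
s = -16181/5407 (s = -4 + (15435 - 9988)/(98 + 5309) = -4 + 5447/5407 = -16181/5407 ≈ -2.9926)
(s + R(-20)) - 14767 = (-16181/5407 + (71/2 - ½*(-20))) - 14767 = (-16181/5407 + (71/2 + 10)) - 14767 = (-16181/5407 + 91/2) - 14767 = 459675/10814 - 14767 = -159230663/10814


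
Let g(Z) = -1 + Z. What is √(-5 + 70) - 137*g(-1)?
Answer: 274 + √65 ≈ 282.06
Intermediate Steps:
√(-5 + 70) - 137*g(-1) = √(-5 + 70) - 137*(-1 - 1) = √65 - 137*(-2) = √65 + 274 = 274 + √65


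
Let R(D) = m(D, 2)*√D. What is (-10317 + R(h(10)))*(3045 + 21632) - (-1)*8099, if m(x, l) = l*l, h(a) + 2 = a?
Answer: -254584510 + 197416*√2 ≈ -2.5431e+8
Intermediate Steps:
h(a) = -2 + a
m(x, l) = l²
R(D) = 4*√D (R(D) = 2²*√D = 4*√D)
(-10317 + R(h(10)))*(3045 + 21632) - (-1)*8099 = (-10317 + 4*√(-2 + 10))*(3045 + 21632) - (-1)*8099 = (-10317 + 4*√8)*24677 - 1*(-8099) = (-10317 + 4*(2*√2))*24677 + 8099 = (-10317 + 8*√2)*24677 + 8099 = (-254592609 + 197416*√2) + 8099 = -254584510 + 197416*√2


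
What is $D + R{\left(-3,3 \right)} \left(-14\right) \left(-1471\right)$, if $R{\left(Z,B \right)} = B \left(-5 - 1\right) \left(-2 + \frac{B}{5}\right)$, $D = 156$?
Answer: $\frac{2595624}{5} \approx 5.1913 \cdot 10^{5}$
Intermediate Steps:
$R{\left(Z,B \right)} = - 6 B \left(-2 + \frac{B}{5}\right)$ ($R{\left(Z,B \right)} = B \left(-6\right) \left(-2 + B \frac{1}{5}\right) = - 6 B \left(-2 + \frac{B}{5}\right)$)
$D + R{\left(-3,3 \right)} \left(-14\right) \left(-1471\right) = 156 + \frac{6}{5} \cdot 3 \left(10 - 3\right) \left(-14\right) \left(-1471\right) = 156 + \frac{6}{5} \cdot 3 \cdot 7 \left(-14\right) \left(-1471\right) = 156 + \frac{126}{5} \left(-14\right) \left(-1471\right) = 156 - - \frac{2594844}{5} = 156 + \frac{2594844}{5} = \frac{2595624}{5}$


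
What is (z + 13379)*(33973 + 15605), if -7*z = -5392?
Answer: 4910453010/7 ≈ 7.0149e+8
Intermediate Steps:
z = 5392/7 (z = -1/7*(-5392) = 5392/7 ≈ 770.29)
(z + 13379)*(33973 + 15605) = (5392/7 + 13379)*(33973 + 15605) = (99045/7)*49578 = 4910453010/7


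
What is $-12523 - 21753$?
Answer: $-34276$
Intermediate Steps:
$-12523 - 21753 = -34276$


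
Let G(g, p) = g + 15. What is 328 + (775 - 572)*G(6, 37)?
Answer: 4591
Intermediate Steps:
G(g, p) = 15 + g
328 + (775 - 572)*G(6, 37) = 328 + (775 - 572)*(15 + 6) = 328 + 203*21 = 328 + 4263 = 4591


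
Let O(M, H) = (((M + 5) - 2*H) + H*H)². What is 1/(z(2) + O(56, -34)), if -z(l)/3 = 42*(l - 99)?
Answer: 1/1663447 ≈ 6.0116e-7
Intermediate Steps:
z(l) = 12474 - 126*l (z(l) = -126*(l - 99) = -126*(-99 + l) = -3*(-4158 + 42*l) = 12474 - 126*l)
O(M, H) = (5 + M + H² - 2*H)² (O(M, H) = (((5 + M) - 2*H) + H²)² = ((5 + M - 2*H) + H²)² = (5 + M + H² - 2*H)²)
1/(z(2) + O(56, -34)) = 1/((12474 - 126*2) + (5 + 56 + (-34)² - 2*(-34))²) = 1/((12474 - 252) + (5 + 56 + 1156 + 68)²) = 1/(12222 + 1285²) = 1/(12222 + 1651225) = 1/1663447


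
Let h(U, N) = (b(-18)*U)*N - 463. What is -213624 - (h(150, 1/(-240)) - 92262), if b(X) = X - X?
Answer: -120899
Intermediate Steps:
b(X) = 0
h(U, N) = -463 (h(U, N) = (0*U)*N - 463 = 0*N - 463 = 0 - 463 = -463)
-213624 - (h(150, 1/(-240)) - 92262) = -213624 - (-463 - 92262) = -213624 - 1*(-92725) = -213624 + 92725 = -120899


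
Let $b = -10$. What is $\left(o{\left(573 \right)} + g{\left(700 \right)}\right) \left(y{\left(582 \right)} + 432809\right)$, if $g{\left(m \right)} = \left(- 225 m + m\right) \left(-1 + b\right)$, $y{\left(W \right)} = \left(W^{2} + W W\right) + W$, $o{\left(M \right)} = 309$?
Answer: $1916318356451$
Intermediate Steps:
$y{\left(W \right)} = W + 2 W^{2}$ ($y{\left(W \right)} = \left(W^{2} + W^{2}\right) + W = 2 W^{2} + W = W + 2 W^{2}$)
$g{\left(m \right)} = 2464 m$ ($g{\left(m \right)} = \left(- 225 m + m\right) \left(-1 - 10\right) = - 224 m \left(-11\right) = 2464 m$)
$\left(o{\left(573 \right)} + g{\left(700 \right)}\right) \left(y{\left(582 \right)} + 432809\right) = \left(309 + 2464 \cdot 700\right) \left(582 \left(1 + 2 \cdot 582\right) + 432809\right) = \left(309 + 1724800\right) \left(582 \left(1 + 1164\right) + 432809\right) = 1725109 \left(582 \cdot 1165 + 432809\right) = 1725109 \left(678030 + 432809\right) = 1725109 \cdot 1110839 = 1916318356451$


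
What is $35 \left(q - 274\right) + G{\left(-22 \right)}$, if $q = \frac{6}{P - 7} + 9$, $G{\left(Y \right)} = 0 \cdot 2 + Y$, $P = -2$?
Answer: $- \frac{27961}{3} \approx -9320.3$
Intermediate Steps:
$G{\left(Y \right)} = Y$ ($G{\left(Y \right)} = 0 + Y = Y$)
$q = \frac{25}{3}$ ($q = \frac{6}{-2 - 7} + 9 = \frac{6}{-9} + 9 = 6 \left(- \frac{1}{9}\right) + 9 = - \frac{2}{3} + 9 = \frac{25}{3} \approx 8.3333$)
$35 \left(q - 274\right) + G{\left(-22 \right)} = 35 \left(\frac{25}{3} - 274\right) - 22 = 35 \left(- \frac{797}{3}\right) - 22 = - \frac{27895}{3} - 22 = - \frac{27961}{3}$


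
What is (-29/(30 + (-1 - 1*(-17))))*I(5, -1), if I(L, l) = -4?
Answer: 58/23 ≈ 2.5217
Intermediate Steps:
(-29/(30 + (-1 - 1*(-17))))*I(5, -1) = (-29/(30 + (-1 - 1*(-17))))*(-4) = (-29/(30 + (-1 + 17)))*(-4) = (-29/(30 + 16))*(-4) = (-29/46)*(-4) = ((1/46)*(-29))*(-4) = -29/46*(-4) = 58/23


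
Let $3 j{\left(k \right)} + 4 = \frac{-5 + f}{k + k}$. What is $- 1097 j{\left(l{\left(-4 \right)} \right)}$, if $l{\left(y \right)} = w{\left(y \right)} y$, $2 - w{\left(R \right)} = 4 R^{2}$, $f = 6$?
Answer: $\frac{725117}{496} \approx 1461.9$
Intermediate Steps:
$w{\left(R \right)} = 2 - 4 R^{2}$
$l{\left(y \right)} = y \left(2 - 4 y^{2}\right)$ ($l{\left(y \right)} = \left(2 - 4 y^{2}\right) y = y \left(2 - 4 y^{2}\right)$)
$j{\left(k \right)} = - \frac{4}{3} + \frac{1}{6 k}$ ($j{\left(k \right)} = - \frac{4}{3} + \frac{\left(-5 + 6\right) \frac{1}{k + k}}{3} = - \frac{4}{3} + \frac{1 \frac{1}{2 k}}{3} = - \frac{4}{3} + \frac{\frac{1}{2} \frac{1}{k}}{3} = - \frac{4}{3} + \frac{1}{6 k}$)
$- 1097 j{\left(l{\left(-4 \right)} \right)} = - 1097 \frac{1 - 8 \left(- 4 \left(-4\right)^{3} + 2 \left(-4\right)\right)}{6 \left(- 4 \left(-4\right)^{3} + 2 \left(-4\right)\right)} = - 1097 \frac{1 - 8 \left(\left(-4\right) \left(-64\right) - 8\right)}{6 \left(\left(-4\right) \left(-64\right) - 8\right)} = - 1097 \frac{1 - 8 \left(256 - 8\right)}{6 \left(256 - 8\right)} = - 1097 \frac{1 - 1984}{6 \cdot 248} = - 1097 \cdot \frac{1}{6} \cdot \frac{1}{248} \left(1 - 1984\right) = - 1097 \cdot \frac{1}{6} \cdot \frac{1}{248} \left(-1983\right) = \left(-1097\right) \left(- \frac{661}{496}\right) = \frac{725117}{496}$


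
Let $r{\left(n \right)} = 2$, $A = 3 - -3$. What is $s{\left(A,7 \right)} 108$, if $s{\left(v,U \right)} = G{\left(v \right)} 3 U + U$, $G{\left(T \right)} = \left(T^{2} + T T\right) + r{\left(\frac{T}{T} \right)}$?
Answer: $168588$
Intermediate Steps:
$A = 6$ ($A = 3 + 3 = 6$)
$G{\left(T \right)} = 2 + 2 T^{2}$ ($G{\left(T \right)} = \left(T^{2} + T T\right) + 2 = \left(T^{2} + T^{2}\right) + 2 = 2 T^{2} + 2 = 2 + 2 T^{2}$)
$s{\left(v,U \right)} = U + 3 U \left(2 + 2 v^{2}\right)$ ($s{\left(v,U \right)} = \left(2 + 2 v^{2}\right) 3 U + U = 3 U \left(2 + 2 v^{2}\right) + U = U + 3 U \left(2 + 2 v^{2}\right)$)
$s{\left(A,7 \right)} 108 = 7 \left(7 + 6 \cdot 6^{2}\right) 108 = 7 \left(7 + 6 \cdot 36\right) 108 = 7 \left(7 + 216\right) 108 = 7 \cdot 223 \cdot 108 = 1561 \cdot 108 = 168588$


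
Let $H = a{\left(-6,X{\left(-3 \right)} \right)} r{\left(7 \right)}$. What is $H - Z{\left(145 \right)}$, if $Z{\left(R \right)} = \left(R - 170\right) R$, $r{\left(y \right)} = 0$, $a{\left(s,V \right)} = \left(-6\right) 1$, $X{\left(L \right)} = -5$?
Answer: $3625$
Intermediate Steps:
$a{\left(s,V \right)} = -6$
$H = 0$ ($H = \left(-6\right) 0 = 0$)
$Z{\left(R \right)} = R \left(-170 + R\right)$ ($Z{\left(R \right)} = \left(-170 + R\right) R = R \left(-170 + R\right)$)
$H - Z{\left(145 \right)} = 0 - 145 \left(-170 + 145\right) = 0 - 145 \left(-25\right) = 0 - -3625 = 0 + 3625 = 3625$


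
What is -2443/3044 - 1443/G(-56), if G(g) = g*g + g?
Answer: -2979233/2343880 ≈ -1.2711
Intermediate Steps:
G(g) = g + g² (G(g) = g² + g = g + g²)
-2443/3044 - 1443/G(-56) = -2443/3044 - 1443*(-1/(56*(1 - 56))) = -2443*1/3044 - 1443/((-56*(-55))) = -2443/3044 - 1443/3080 = -2979233/2343880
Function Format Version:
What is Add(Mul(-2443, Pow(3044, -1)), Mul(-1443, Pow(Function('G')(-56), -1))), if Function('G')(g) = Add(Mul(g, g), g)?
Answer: Rational(-2979233, 2343880) ≈ -1.2711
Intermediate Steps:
Function('G')(g) = Add(g, Pow(g, 2)) (Function('G')(g) = Add(Pow(g, 2), g) = Add(g, Pow(g, 2)))
Add(Mul(-2443, Pow(3044, -1)), Mul(-1443, Pow(Function('G')(-56), -1))) = Add(Mul(-2443, Pow(3044, -1)), Mul(-1443, Pow(Mul(-56, Add(1, -56)), -1))) = Add(Mul(-2443, Rational(1, 3044)), Mul(-1443, Pow(Mul(-56, -55), -1))) = Add(Rational(-2443, 3044), Mul(-1443, Pow(3080, -1))) = Add(Rational(-2443, 3044), Mul(-1443, Rational(1, 3080))) = Add(Rational(-2443, 3044), Rational(-1443, 3080)) = Rational(-2979233, 2343880)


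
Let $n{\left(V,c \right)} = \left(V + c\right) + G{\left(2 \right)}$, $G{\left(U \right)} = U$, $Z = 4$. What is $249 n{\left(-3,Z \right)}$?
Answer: $747$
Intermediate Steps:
$n{\left(V,c \right)} = 2 + V + c$ ($n{\left(V,c \right)} = \left(V + c\right) + 2 = 2 + V + c$)
$249 n{\left(-3,Z \right)} = 249 \left(2 - 3 + 4\right) = 249 \cdot 3 = 747$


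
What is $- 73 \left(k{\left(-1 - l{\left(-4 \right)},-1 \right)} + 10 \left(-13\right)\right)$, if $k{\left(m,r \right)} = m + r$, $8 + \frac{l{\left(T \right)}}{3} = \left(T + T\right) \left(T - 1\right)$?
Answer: $16644$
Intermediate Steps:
$l{\left(T \right)} = -24 + 6 T \left(-1 + T\right)$ ($l{\left(T \right)} = -24 + 3 \left(T + T\right) \left(T - 1\right) = -24 + 3 \cdot 2 T \left(-1 + T\right) = -24 + 6 T \left(-1 + T\right)$)
$- 73 \left(k{\left(-1 - l{\left(-4 \right)},-1 \right)} + 10 \left(-13\right)\right) = - 73 \left(\left(\left(-1 - \left(-24 - -24 + 6 \left(-4\right)^{2}\right)\right) - 1\right) + 10 \left(-13\right)\right) = - 73 \left(\left(\left(-1 - \left(-24 + 24 + 6 \cdot 16\right)\right) - 1\right) - 130\right) = - 73 \left(\left(\left(-1 - \left(-24 + 24 + 96\right)\right) - 1\right) - 130\right) = - 73 \left(\left(\left(-1 - 96\right) - 1\right) - 130\right) = - 73 \left(\left(-97 - 1\right) - 130\right) = - 73 \left(-98 - 130\right) = \left(-73\right) \left(-228\right) = 16644$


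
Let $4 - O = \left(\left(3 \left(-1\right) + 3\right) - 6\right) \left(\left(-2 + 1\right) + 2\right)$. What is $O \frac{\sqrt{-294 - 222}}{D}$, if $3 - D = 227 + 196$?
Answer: $- \frac{i \sqrt{129}}{21} \approx - 0.54085 i$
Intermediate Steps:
$O = 10$ ($O = 4 - \left(\left(3 \left(-1\right) + 3\right) - 6\right) \left(\left(-2 + 1\right) + 2\right) = 4 - \left(\left(-3 + 3\right) - 6\right) \left(-1 + 2\right) = 4 - \left(0 - 6\right) 1 = 4 - \left(-6\right) 1 = 4 - -6 = 4 + 6 = 10$)
$D = -420$ ($D = 3 - \left(227 + 196\right) = 3 - 423 = -420$)
$O \frac{\sqrt{-294 - 222}}{D} = 10 \frac{\sqrt{-294 - 222}}{-420} = 10 \sqrt{-516} \left(- \frac{1}{420}\right) = 10 \cdot 2 i \sqrt{129} \left(- \frac{1}{420}\right) = 10 \left(- \frac{i \sqrt{129}}{210}\right) = - \frac{i \sqrt{129}}{21}$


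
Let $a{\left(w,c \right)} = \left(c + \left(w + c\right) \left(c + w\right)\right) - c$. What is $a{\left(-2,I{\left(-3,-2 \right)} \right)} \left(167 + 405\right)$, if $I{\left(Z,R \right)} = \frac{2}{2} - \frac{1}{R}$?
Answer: $143$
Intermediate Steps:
$I{\left(Z,R \right)} = 1 - \frac{1}{R}$ ($I{\left(Z,R \right)} = 2 \cdot \frac{1}{2} - \frac{1}{R} = 1 - \frac{1}{R}$)
$a{\left(w,c \right)} = \left(c + w\right)^{2}$ ($a{\left(w,c \right)} = \left(c + \left(c + w\right) \left(c + w\right)\right) - c = \left(c + \left(c + w\right)^{2}\right) - c = \left(c + w\right)^{2}$)
$a{\left(-2,I{\left(-3,-2 \right)} \right)} \left(167 + 405\right) = \left(\frac{-1 - 2}{-2} - 2\right)^{2} \left(167 + 405\right) = \left(\left(- \frac{1}{2}\right) \left(-3\right) - 2\right)^{2} \cdot 572 = \left(\frac{3}{2} - 2\right)^{2} \cdot 572 = \left(- \frac{1}{2}\right)^{2} \cdot 572 = \frac{1}{4} \cdot 572 = 143$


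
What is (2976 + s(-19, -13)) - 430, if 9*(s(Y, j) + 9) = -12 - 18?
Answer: 7601/3 ≈ 2533.7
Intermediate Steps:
s(Y, j) = -37/3 (s(Y, j) = -9 + (-12 - 18)/9 = -9 + (1/9)*(-30) = -9 - 10/3 = -37/3)
(2976 + s(-19, -13)) - 430 = (2976 - 37/3) - 430 = 8891/3 - 430 = 7601/3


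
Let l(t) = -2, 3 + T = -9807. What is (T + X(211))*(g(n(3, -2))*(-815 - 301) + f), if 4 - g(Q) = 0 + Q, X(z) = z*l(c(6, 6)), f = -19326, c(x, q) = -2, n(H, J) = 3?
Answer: 209162544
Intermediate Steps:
T = -9810 (T = -3 - 9807 = -9810)
X(z) = -2*z (X(z) = z*(-2) = -2*z)
g(Q) = 4 - Q (g(Q) = 4 - (0 + Q) = 4 - Q)
(T + X(211))*(g(n(3, -2))*(-815 - 301) + f) = (-9810 - 2*211)*((4 - 1*3)*(-815 - 301) - 19326) = (-9810 - 422)*((4 - 3)*(-1116) - 19326) = -10232*(1*(-1116) - 19326) = -10232*(-1116 - 19326) = -10232*(-20442) = 209162544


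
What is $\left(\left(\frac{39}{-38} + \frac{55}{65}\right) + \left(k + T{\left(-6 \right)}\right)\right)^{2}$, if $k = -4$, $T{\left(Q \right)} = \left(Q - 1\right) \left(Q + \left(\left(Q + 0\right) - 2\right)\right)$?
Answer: $\frac{2148044409}{244036} \approx 8802.2$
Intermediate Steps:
$T{\left(Q \right)} = \left(-1 + Q\right) \left(-2 + 2 Q\right)$ ($T{\left(Q \right)} = \left(-1 + Q\right) \left(Q + \left(Q - 2\right)\right) = \left(-1 + Q\right) \left(Q + \left(-2 + Q\right)\right) = \left(-1 + Q\right) \left(-2 + 2 Q\right)$)
$\left(\left(\frac{39}{-38} + \frac{55}{65}\right) + \left(k + T{\left(-6 \right)}\right)\right)^{2} = \left(\left(\frac{39}{-38} + \frac{55}{65}\right) + \left(-4 + \left(2 - -24 + 2 \left(-6\right)^{2}\right)\right)\right)^{2} = \left(\left(39 \left(- \frac{1}{38}\right) + 55 \cdot \frac{1}{65}\right) + \left(-4 + \left(2 + 24 + 2 \cdot 36\right)\right)\right)^{2} = \left(\left(- \frac{39}{38} + \frac{11}{13}\right) + \left(-4 + \left(2 + 24 + 72\right)\right)\right)^{2} = \left(- \frac{89}{494} + \left(-4 + 98\right)\right)^{2} = \left(- \frac{89}{494} + 94\right)^{2} = \left(\frac{46347}{494}\right)^{2} = \frac{2148044409}{244036}$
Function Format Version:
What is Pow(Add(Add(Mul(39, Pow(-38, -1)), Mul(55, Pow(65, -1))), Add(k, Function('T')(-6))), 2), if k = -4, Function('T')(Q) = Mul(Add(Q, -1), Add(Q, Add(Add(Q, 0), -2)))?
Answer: Rational(2148044409, 244036) ≈ 8802.2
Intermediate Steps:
Function('T')(Q) = Mul(Add(-1, Q), Add(-2, Mul(2, Q))) (Function('T')(Q) = Mul(Add(-1, Q), Add(Q, Add(Q, -2))) = Mul(Add(-1, Q), Add(Q, Add(-2, Q))) = Mul(Add(-1, Q), Add(-2, Mul(2, Q))))
Pow(Add(Add(Mul(39, Pow(-38, -1)), Mul(55, Pow(65, -1))), Add(k, Function('T')(-6))), 2) = Pow(Add(Add(Mul(39, Pow(-38, -1)), Mul(55, Pow(65, -1))), Add(-4, Add(2, Mul(-4, -6), Mul(2, Pow(-6, 2))))), 2) = Pow(Add(Add(Mul(39, Rational(-1, 38)), Mul(55, Rational(1, 65))), Add(-4, Add(2, 24, Mul(2, 36)))), 2) = Pow(Add(Add(Rational(-39, 38), Rational(11, 13)), Add(-4, Add(2, 24, 72))), 2) = Pow(Add(Rational(-89, 494), Add(-4, 98)), 2) = Pow(Add(Rational(-89, 494), 94), 2) = Pow(Rational(46347, 494), 2) = Rational(2148044409, 244036)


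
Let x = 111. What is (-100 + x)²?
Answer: 121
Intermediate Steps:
(-100 + x)² = (-100 + 111)² = 11² = 121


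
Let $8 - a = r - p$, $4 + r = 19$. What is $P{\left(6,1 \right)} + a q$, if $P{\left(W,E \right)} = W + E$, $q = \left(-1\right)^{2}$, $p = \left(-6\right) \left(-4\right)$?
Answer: $24$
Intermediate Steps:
$r = 15$ ($r = -4 + 19 = 15$)
$p = 24$
$q = 1$
$P{\left(W,E \right)} = E + W$
$a = 17$ ($a = 8 - \left(15 - 24\right) = 8 - -9 = 8 + 9 = 17$)
$P{\left(6,1 \right)} + a q = \left(1 + 6\right) + 17 \cdot 1 = 7 + 17 = 24$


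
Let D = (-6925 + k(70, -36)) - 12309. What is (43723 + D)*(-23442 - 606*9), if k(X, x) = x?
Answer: -706593888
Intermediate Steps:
D = -19270 (D = (-6925 - 36) - 12309 = -6961 - 12309 = -19270)
(43723 + D)*(-23442 - 606*9) = (43723 - 19270)*(-23442 - 606*9) = 24453*(-23442 - 5454) = 24453*(-28896) = -706593888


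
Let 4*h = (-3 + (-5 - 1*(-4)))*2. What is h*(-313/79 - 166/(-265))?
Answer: 139662/20935 ≈ 6.6712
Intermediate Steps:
h = -2 (h = ((-3 + (-5 - 1*(-4)))*2)/4 = ((-3 + (-5 + 4))*2)/4 = ((-3 - 1)*2)/4 = (-4*2)/4 = (¼)*(-8) = -2)
h*(-313/79 - 166/(-265)) = -2*(-313/79 - 166/(-265)) = -2*(-313*1/79 - 166*(-1/265)) = -2*(-313/79 + 166/265) = -2*(-69831/20935) = 139662/20935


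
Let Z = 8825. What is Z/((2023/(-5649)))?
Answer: -7121775/289 ≈ -24643.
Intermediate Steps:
Z/((2023/(-5649))) = 8825/((2023/(-5649))) = 8825/((2023*(-1/5649))) = 8825/(-289/807) = 8825*(-807/289) = -7121775/289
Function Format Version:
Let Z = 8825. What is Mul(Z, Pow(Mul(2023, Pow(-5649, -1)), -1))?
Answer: Rational(-7121775, 289) ≈ -24643.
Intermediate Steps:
Mul(Z, Pow(Mul(2023, Pow(-5649, -1)), -1)) = Mul(8825, Pow(Mul(2023, Pow(-5649, -1)), -1)) = Mul(8825, Pow(Mul(2023, Rational(-1, 5649)), -1)) = Mul(8825, Pow(Rational(-289, 807), -1)) = Mul(8825, Rational(-807, 289)) = Rational(-7121775, 289)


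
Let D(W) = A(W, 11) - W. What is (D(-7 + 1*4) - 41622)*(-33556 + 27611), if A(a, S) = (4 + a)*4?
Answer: 247401175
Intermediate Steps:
A(a, S) = 16 + 4*a
D(W) = 16 + 3*W (D(W) = (16 + 4*W) - W = 16 + 3*W)
(D(-7 + 1*4) - 41622)*(-33556 + 27611) = ((16 + 3*(-7 + 1*4)) - 41622)*(-33556 + 27611) = ((16 + 3*(-7 + 4)) - 41622)*(-5945) = ((16 + 3*(-3)) - 41622)*(-5945) = ((16 - 9) - 41622)*(-5945) = (7 - 41622)*(-5945) = -41615*(-5945) = 247401175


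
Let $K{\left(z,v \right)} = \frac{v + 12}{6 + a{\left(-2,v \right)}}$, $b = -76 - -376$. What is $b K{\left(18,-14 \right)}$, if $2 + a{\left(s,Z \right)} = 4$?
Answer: $-75$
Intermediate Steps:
$b = 300$ ($b = -76 + 376 = 300$)
$a{\left(s,Z \right)} = 2$ ($a{\left(s,Z \right)} = -2 + 4 = 2$)
$K{\left(z,v \right)} = \frac{3}{2} + \frac{v}{8}$ ($K{\left(z,v \right)} = \frac{v + 12}{6 + 2} = \frac{12 + v}{8} = \left(12 + v\right) \frac{1}{8} = \frac{3}{2} + \frac{v}{8}$)
$b K{\left(18,-14 \right)} = 300 \left(\frac{3}{2} + \frac{1}{8} \left(-14\right)\right) = 300 \left(\frac{3}{2} - \frac{7}{4}\right) = 300 \left(- \frac{1}{4}\right) = -75$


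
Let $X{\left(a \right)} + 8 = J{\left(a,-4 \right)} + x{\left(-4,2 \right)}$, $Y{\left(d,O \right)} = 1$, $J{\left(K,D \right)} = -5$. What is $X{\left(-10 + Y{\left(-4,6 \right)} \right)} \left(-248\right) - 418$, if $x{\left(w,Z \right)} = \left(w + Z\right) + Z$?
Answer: $2806$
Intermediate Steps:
$x{\left(w,Z \right)} = w + 2 Z$ ($x{\left(w,Z \right)} = \left(Z + w\right) + Z = w + 2 Z$)
$X{\left(a \right)} = -13$ ($X{\left(a \right)} = -8 + \left(-5 + \left(-4 + 2 \cdot 2\right)\right) = -8 + \left(-5 + \left(-4 + 4\right)\right) = -8 + \left(-5 + 0\right) = -8 - 5 = -13$)
$X{\left(-10 + Y{\left(-4,6 \right)} \right)} \left(-248\right) - 418 = \left(-13\right) \left(-248\right) - 418 = 3224 - 418 = 2806$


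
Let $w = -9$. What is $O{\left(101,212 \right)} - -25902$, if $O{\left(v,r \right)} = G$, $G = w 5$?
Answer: $25857$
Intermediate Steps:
$G = -45$ ($G = \left(-9\right) 5 = -45$)
$O{\left(v,r \right)} = -45$
$O{\left(101,212 \right)} - -25902 = -45 - -25902 = -45 + 25902 = 25857$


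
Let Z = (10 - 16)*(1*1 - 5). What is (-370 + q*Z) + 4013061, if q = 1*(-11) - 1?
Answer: 4012403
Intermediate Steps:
q = -12 (q = -11 - 1 = -12)
Z = 24 (Z = -6*(1 - 5) = -6*(-4) = 24)
(-370 + q*Z) + 4013061 = (-370 - 12*24) + 4013061 = (-370 - 288) + 4013061 = -658 + 4013061 = 4012403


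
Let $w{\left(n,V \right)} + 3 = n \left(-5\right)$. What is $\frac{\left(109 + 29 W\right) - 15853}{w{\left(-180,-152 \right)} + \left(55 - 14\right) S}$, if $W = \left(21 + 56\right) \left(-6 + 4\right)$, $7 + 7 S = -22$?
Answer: $- \frac{14147}{509} \approx -27.794$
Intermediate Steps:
$S = - \frac{29}{7}$ ($S = -1 + \frac{1}{7} \left(-22\right) = -1 - \frac{22}{7} = - \frac{29}{7} \approx -4.1429$)
$W = -154$ ($W = 77 \left(-2\right) = -154$)
$w{\left(n,V \right)} = -3 - 5 n$ ($w{\left(n,V \right)} = -3 + n \left(-5\right) = -3 - 5 n$)
$\frac{\left(109 + 29 W\right) - 15853}{w{\left(-180,-152 \right)} + \left(55 - 14\right) S} = \frac{\left(109 + 29 \left(-154\right)\right) - 15853}{\left(-3 - -900\right) + \left(55 - 14\right) \left(- \frac{29}{7}\right)} = \frac{\left(109 - 4466\right) - 15853}{\left(-3 + 900\right) + 41 \left(- \frac{29}{7}\right)} = \frac{-4357 - 15853}{897 - \frac{1189}{7}} = - \frac{20210}{\frac{5090}{7}} = \left(-20210\right) \frac{7}{5090} = - \frac{14147}{509}$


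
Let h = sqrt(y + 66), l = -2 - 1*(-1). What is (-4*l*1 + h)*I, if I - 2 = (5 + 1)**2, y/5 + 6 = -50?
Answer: 152 + 38*I*sqrt(214) ≈ 152.0 + 555.89*I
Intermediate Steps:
y = -280 (y = -30 + 5*(-50) = -30 - 250 = -280)
l = -1 (l = -2 + 1 = -1)
I = 38 (I = 2 + (5 + 1)**2 = 2 + 6**2 = 2 + 36 = 38)
h = I*sqrt(214) (h = sqrt(-280 + 66) = sqrt(-214) = I*sqrt(214) ≈ 14.629*I)
(-4*l*1 + h)*I = (-4*(-1)*1 + I*sqrt(214))*38 = (4*1 + I*sqrt(214))*38 = (4 + I*sqrt(214))*38 = 152 + 38*I*sqrt(214)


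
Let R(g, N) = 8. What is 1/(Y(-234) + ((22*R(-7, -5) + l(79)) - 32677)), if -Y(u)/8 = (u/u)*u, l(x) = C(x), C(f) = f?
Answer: -1/30550 ≈ -3.2733e-5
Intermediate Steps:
l(x) = x
Y(u) = -8*u (Y(u) = -8*u/u*u = -8*u)
1/(Y(-234) + ((22*R(-7, -5) + l(79)) - 32677)) = 1/(-8*(-234) + ((22*8 + 79) - 32677)) = 1/(1872 + ((176 + 79) - 32677)) = 1/(1872 + (255 - 32677)) = 1/(1872 - 32422) = 1/(-30550) = -1/30550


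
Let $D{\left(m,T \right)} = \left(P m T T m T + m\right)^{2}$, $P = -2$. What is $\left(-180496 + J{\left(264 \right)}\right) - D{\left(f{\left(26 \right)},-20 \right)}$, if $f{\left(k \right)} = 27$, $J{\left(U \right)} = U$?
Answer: $-136049526036961$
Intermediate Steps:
$D{\left(m,T \right)} = \left(m - 2 T^{3} m^{2}\right)^{2}$ ($D{\left(m,T \right)} = \left(- 2 m T T m T + m\right)^{2} = \left(- 2 T m T m T + m\right)^{2} = \left(- 2 m T^{2} m T + m\right)^{2} = \left(- 2 T^{2} m^{2} T + m\right)^{2} = \left(- 2 T^{3} m^{2} + m\right)^{2} = \left(m - 2 T^{3} m^{2}\right)^{2}$)
$\left(-180496 + J{\left(264 \right)}\right) - D{\left(f{\left(26 \right)},-20 \right)} = \left(-180496 + 264\right) - 27^{2} \left(-1 + 2 \cdot 27 \left(-20\right)^{3}\right)^{2} = -180232 - 729 \left(-1 + 2 \cdot 27 \left(-8000\right)\right)^{2} = -180232 - 729 \left(-1 - 432000\right)^{2} = -180232 - 729 \left(-432001\right)^{2} = -180232 - 729 \cdot 186624864001 = -180232 - 136049525856729 = -136049526036961$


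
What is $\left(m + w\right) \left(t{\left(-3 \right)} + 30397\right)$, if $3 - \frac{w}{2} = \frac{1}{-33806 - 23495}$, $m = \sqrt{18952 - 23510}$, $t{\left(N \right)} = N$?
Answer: $\frac{10449700352}{57301} + 30394 i \sqrt{4558} \approx 1.8237 \cdot 10^{5} + 2.052 \cdot 10^{6} i$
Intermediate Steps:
$m = i \sqrt{4558}$ ($m = \sqrt{-4558} = i \sqrt{4558} \approx 67.513 i$)
$w = \frac{343808}{57301}$ ($w = 6 - \frac{2}{-33806 - 23495} = 6 - \frac{2}{-57301} = 6 - - \frac{2}{57301} = 6 + \frac{2}{57301} = \frac{343808}{57301} \approx 6.0$)
$\left(m + w\right) \left(t{\left(-3 \right)} + 30397\right) = \left(i \sqrt{4558} + \frac{343808}{57301}\right) \left(-3 + 30397\right) = \left(\frac{343808}{57301} + i \sqrt{4558}\right) 30394 = \frac{10449700352}{57301} + 30394 i \sqrt{4558}$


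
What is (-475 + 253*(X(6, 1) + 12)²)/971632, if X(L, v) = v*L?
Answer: 81497/971632 ≈ 0.083876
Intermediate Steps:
X(L, v) = L*v
(-475 + 253*(X(6, 1) + 12)²)/971632 = (-475 + 253*(6*1 + 12)²)/971632 = (-475 + 253*(6 + 12)²)*(1/971632) = (-475 + 253*18²)*(1/971632) = (-475 + 253*324)*(1/971632) = (-475 + 81972)*(1/971632) = 81497*(1/971632) = 81497/971632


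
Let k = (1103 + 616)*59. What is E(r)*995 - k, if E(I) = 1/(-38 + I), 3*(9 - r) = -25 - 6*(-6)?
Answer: -9942243/98 ≈ -1.0145e+5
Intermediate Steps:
r = 16/3 (r = 9 - (-25 - 6*(-6))/3 = 9 - (-25 - 1*(-36))/3 = 9 - (-25 + 36)/3 = 9 - 1/3*11 = 9 - 11/3 = 16/3 ≈ 5.3333)
k = 101421 (k = 1719*59 = 101421)
E(r)*995 - k = 995/(-38 + 16/3) - 1*101421 = 995/(-98/3) - 101421 = -3/98*995 - 101421 = -2985/98 - 101421 = -9942243/98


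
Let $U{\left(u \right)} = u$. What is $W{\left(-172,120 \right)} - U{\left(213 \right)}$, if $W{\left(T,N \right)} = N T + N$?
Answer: $-20733$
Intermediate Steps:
$W{\left(T,N \right)} = N + N T$
$W{\left(-172,120 \right)} - U{\left(213 \right)} = 120 \left(1 - 172\right) - 213 = 120 \left(-171\right) - 213 = -20520 - 213 = -20733$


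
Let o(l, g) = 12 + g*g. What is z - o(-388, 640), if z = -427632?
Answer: -837244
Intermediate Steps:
o(l, g) = 12 + g²
z - o(-388, 640) = -427632 - (12 + 640²) = -427632 - (12 + 409600) = -427632 - 1*409612 = -427632 - 409612 = -837244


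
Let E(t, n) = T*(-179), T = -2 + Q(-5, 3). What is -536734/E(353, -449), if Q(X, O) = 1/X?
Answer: -243970/179 ≈ -1363.0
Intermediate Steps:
T = -11/5 (T = -2 + 1/(-5) = -2 - 1/5 = -11/5 ≈ -2.2000)
E(t, n) = 1969/5 (E(t, n) = -11/5*(-179) = 1969/5)
-536734/E(353, -449) = -536734/1969/5 = -536734*5/1969 = -243970/179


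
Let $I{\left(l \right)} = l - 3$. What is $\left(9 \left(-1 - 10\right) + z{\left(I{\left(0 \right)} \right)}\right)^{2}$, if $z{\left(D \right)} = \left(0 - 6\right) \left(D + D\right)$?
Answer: $3969$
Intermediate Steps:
$I{\left(l \right)} = -3 + l$
$z{\left(D \right)} = - 12 D$ ($z{\left(D \right)} = - 6 \cdot 2 D = - 12 D$)
$\left(9 \left(-1 - 10\right) + z{\left(I{\left(0 \right)} \right)}\right)^{2} = \left(9 \left(-1 - 10\right) - 12 \left(-3 + 0\right)\right)^{2} = \left(9 \left(-11\right) - -36\right)^{2} = \left(-99 + 36\right)^{2} = \left(-63\right)^{2} = 3969$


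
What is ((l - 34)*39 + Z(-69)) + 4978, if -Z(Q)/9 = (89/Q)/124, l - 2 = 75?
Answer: 18980327/2852 ≈ 6655.1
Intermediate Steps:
l = 77 (l = 2 + 75 = 77)
Z(Q) = -801/(124*Q) (Z(Q) = -9*89/Q/124 = -801/(124*Q))
((l - 34)*39 + Z(-69)) + 4978 = ((77 - 34)*39 - 801/124/(-69)) + 4978 = (43*39 - 801/124*(-1/69)) + 4978 = (1677 + 267/2852) + 4978 = 4783071/2852 + 4978 = 18980327/2852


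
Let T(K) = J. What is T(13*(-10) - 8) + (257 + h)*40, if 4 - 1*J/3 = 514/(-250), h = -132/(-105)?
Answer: 9054897/875 ≈ 10348.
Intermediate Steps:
h = 44/35 (h = -132*(-1/105) = 44/35 ≈ 1.2571)
J = 2271/125 (J = 12 - 1542/(-250) = 12 - 1542*(-1)/250 = 12 - 3*(-257/125) = 12 + 771/125 = 2271/125 ≈ 18.168)
T(K) = 2271/125
T(13*(-10) - 8) + (257 + h)*40 = 2271/125 + (257 + 44/35)*40 = 2271/125 + (9039/35)*40 = 2271/125 + 72312/7 = 9054897/875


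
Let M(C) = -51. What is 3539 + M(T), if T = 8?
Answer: 3488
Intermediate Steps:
3539 + M(T) = 3539 - 51 = 3488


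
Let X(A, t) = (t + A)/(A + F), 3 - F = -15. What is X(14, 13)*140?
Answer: 945/8 ≈ 118.13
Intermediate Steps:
F = 18 (F = 3 - 1*(-15) = 3 + 15 = 18)
X(A, t) = (A + t)/(18 + A) (X(A, t) = (t + A)/(A + 18) = (A + t)/(18 + A))
X(14, 13)*140 = ((14 + 13)/(18 + 14))*140 = (27/32)*140 = 945/8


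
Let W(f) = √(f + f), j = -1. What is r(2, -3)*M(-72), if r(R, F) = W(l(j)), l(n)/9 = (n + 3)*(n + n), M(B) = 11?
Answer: 66*I*√2 ≈ 93.338*I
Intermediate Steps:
l(n) = 18*n*(3 + n) (l(n) = 9*((n + 3)*(n + n)) = 9*((3 + n)*(2*n)) = 9*(2*n*(3 + n)) = 18*n*(3 + n))
W(f) = √2*√f (W(f) = √(2*f) = √2*√f)
r(R, F) = 6*I*√2 (r(R, F) = √2*√(18*(-1)*(3 - 1)) = √2*√(18*(-1)*2) = √2*√(-36) = √2*(6*I) = 6*I*√2)
r(2, -3)*M(-72) = (6*I*√2)*11 = 66*I*√2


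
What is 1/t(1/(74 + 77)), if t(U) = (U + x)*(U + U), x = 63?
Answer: 22801/19028 ≈ 1.1983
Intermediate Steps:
t(U) = 2*U*(63 + U) (t(U) = (U + 63)*(U + U) = (63 + U)*(2*U) = 2*U*(63 + U))
1/t(1/(74 + 77)) = 1/(2*(63 + 1/(74 + 77))/(74 + 77)) = 1/(2*(63 + 1/151)/151) = 1/(2*(1/151)*(63 + 1/151)) = 1/(2*(1/151)*(9514/151)) = 1/(19028/22801) = 22801/19028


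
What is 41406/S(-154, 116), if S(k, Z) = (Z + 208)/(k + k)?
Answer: -1062754/27 ≈ -39361.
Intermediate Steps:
S(k, Z) = (208 + Z)/(2*k) (S(k, Z) = (208 + Z)/((2*k)) = (208 + Z)*(1/(2*k)) = (208 + Z)/(2*k))
41406/S(-154, 116) = 41406/(((½)*(208 + 116)/(-154))) = 41406/(((½)*(-1/154)*324)) = 41406/(-81/77) = 41406*(-77/81) = -1062754/27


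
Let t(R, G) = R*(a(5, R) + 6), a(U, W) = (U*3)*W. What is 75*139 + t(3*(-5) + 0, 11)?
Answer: 13710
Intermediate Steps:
a(U, W) = 3*U*W (a(U, W) = (3*U)*W = 3*U*W)
t(R, G) = R*(6 + 15*R) (t(R, G) = R*(3*5*R + 6) = R*(15*R + 6) = R*(6 + 15*R))
75*139 + t(3*(-5) + 0, 11) = 75*139 + 3*(3*(-5) + 0)*(2 + 5*(3*(-5) + 0)) = 10425 + 3*(-15 + 0)*(2 + 5*(-15 + 0)) = 10425 + 3*(-15)*(2 + 5*(-15)) = 10425 + 3*(-15)*(2 - 75) = 10425 + 3*(-15)*(-73) = 10425 + 3285 = 13710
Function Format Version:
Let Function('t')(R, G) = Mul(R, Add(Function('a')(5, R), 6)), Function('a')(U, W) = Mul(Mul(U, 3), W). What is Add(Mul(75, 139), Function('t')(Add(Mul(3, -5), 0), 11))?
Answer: 13710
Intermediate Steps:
Function('a')(U, W) = Mul(3, U, W) (Function('a')(U, W) = Mul(Mul(3, U), W) = Mul(3, U, W))
Function('t')(R, G) = Mul(R, Add(6, Mul(15, R))) (Function('t')(R, G) = Mul(R, Add(Mul(3, 5, R), 6)) = Mul(R, Add(Mul(15, R), 6)) = Mul(R, Add(6, Mul(15, R))))
Add(Mul(75, 139), Function('t')(Add(Mul(3, -5), 0), 11)) = Add(Mul(75, 139), Mul(3, Add(Mul(3, -5), 0), Add(2, Mul(5, Add(Mul(3, -5), 0))))) = Add(10425, Mul(3, Add(-15, 0), Add(2, Mul(5, Add(-15, 0))))) = Add(10425, Mul(3, -15, Add(2, Mul(5, -15)))) = Add(10425, Mul(3, -15, Add(2, -75))) = Add(10425, Mul(3, -15, -73)) = Add(10425, 3285) = 13710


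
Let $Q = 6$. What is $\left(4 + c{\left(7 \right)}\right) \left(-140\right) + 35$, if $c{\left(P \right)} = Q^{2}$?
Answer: $-5565$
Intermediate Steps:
$c{\left(P \right)} = 36$ ($c{\left(P \right)} = 6^{2} = 36$)
$\left(4 + c{\left(7 \right)}\right) \left(-140\right) + 35 = \left(4 + 36\right) \left(-140\right) + 35 = 40 \left(-140\right) + 35 = -5600 + 35 = -5565$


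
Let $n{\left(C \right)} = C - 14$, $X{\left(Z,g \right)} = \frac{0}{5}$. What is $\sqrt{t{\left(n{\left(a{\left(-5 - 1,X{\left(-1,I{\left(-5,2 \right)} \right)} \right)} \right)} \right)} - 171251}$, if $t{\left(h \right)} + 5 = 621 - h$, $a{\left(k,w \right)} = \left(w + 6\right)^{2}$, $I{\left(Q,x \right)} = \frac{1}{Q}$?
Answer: $i \sqrt{170657} \approx 413.11 i$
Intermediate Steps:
$X{\left(Z,g \right)} = 0$ ($X{\left(Z,g \right)} = 0 \cdot \frac{1}{5} = 0$)
$a{\left(k,w \right)} = \left(6 + w\right)^{2}$
$n{\left(C \right)} = -14 + C$
$t{\left(h \right)} = 616 - h$ ($t{\left(h \right)} = -5 - \left(-621 + h\right) = 616 - h$)
$\sqrt{t{\left(n{\left(a{\left(-5 - 1,X{\left(-1,I{\left(-5,2 \right)} \right)} \right)} \right)} \right)} - 171251} = \sqrt{\left(616 - \left(-14 + \left(6 + 0\right)^{2}\right)\right) - 171251} = \sqrt{\left(616 - \left(-14 + 6^{2}\right)\right) - 171251} = \sqrt{\left(616 - \left(-14 + 36\right)\right) - 171251} = \sqrt{\left(616 - 22\right) - 171251} = \sqrt{594 - 171251} = \sqrt{-170657} = i \sqrt{170657}$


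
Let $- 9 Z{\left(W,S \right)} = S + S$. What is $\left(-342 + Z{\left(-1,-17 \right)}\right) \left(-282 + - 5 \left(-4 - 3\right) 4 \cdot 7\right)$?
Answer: $- \frac{2124712}{9} \approx -2.3608 \cdot 10^{5}$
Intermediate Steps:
$Z{\left(W,S \right)} = - \frac{2 S}{9}$ ($Z{\left(W,S \right)} = - \frac{S + S}{9} = - \frac{2 S}{9}$)
$\left(-342 + Z{\left(-1,-17 \right)}\right) \left(-282 + - 5 \left(-4 - 3\right) 4 \cdot 7\right) = \left(-342 - - \frac{34}{9}\right) \left(-282 + - 5 \left(-4 - 3\right) 4 \cdot 7\right) = \left(-342 + \frac{34}{9}\right) \left(-282 + - 5 \left(\left(-7\right) 4\right) 7\right) = - \frac{3044 \left(-282 + \left(-5\right) \left(-28\right) 7\right)}{9} = - \frac{3044 \left(-282 + 140 \cdot 7\right)}{9} = - \frac{3044 \left(-282 + 980\right)}{9} = \left(- \frac{3044}{9}\right) 698 = - \frac{2124712}{9}$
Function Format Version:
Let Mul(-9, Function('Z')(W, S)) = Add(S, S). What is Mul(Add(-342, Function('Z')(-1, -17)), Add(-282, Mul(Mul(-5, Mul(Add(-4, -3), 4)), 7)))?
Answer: Rational(-2124712, 9) ≈ -2.3608e+5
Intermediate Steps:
Function('Z')(W, S) = Mul(Rational(-2, 9), S) (Function('Z')(W, S) = Mul(Rational(-1, 9), Add(S, S)) = Mul(Rational(-1, 9), Mul(2, S)) = Mul(Rational(-2, 9), S))
Mul(Add(-342, Function('Z')(-1, -17)), Add(-282, Mul(Mul(-5, Mul(Add(-4, -3), 4)), 7))) = Mul(Add(-342, Mul(Rational(-2, 9), -17)), Add(-282, Mul(Mul(-5, Mul(Add(-4, -3), 4)), 7))) = Mul(Add(-342, Rational(34, 9)), Add(-282, Mul(Mul(-5, Mul(-7, 4)), 7))) = Mul(Rational(-3044, 9), Add(-282, Mul(Mul(-5, -28), 7))) = Mul(Rational(-3044, 9), Add(-282, Mul(140, 7))) = Mul(Rational(-3044, 9), Add(-282, 980)) = Mul(Rational(-3044, 9), 698) = Rational(-2124712, 9)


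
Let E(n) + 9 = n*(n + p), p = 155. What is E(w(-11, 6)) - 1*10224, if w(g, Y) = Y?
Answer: -9267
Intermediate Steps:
E(n) = -9 + n*(155 + n) (E(n) = -9 + n*(n + 155) = -9 + n*(155 + n))
E(w(-11, 6)) - 1*10224 = (-9 + 6² + 155*6) - 1*10224 = (-9 + 36 + 930) - 10224 = 957 - 10224 = -9267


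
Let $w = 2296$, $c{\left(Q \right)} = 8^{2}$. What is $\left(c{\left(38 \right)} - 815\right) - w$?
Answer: $-3047$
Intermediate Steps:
$c{\left(Q \right)} = 64$
$\left(c{\left(38 \right)} - 815\right) - w = \left(64 - 815\right) - 2296 = -751 - 2296 = -3047$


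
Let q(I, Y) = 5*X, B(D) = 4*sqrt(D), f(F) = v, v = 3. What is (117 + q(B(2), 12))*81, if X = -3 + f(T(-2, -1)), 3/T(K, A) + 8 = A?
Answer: 9477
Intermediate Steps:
T(K, A) = 3/(-8 + A)
f(F) = 3
X = 0 (X = -3 + 3 = 0)
q(I, Y) = 0 (q(I, Y) = 5*0 = 0)
(117 + q(B(2), 12))*81 = (117 + 0)*81 = 117*81 = 9477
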